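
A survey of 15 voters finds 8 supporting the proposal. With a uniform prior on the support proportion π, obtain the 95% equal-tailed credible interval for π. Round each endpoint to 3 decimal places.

[0.299, 0.753]

Posterior: Beta(1+8, 1+7) = Beta(9, 8).
Equal-tailed 95% interval: the 0.025 and 0.975 quantiles of Beta(9, 8).
Posterior mean ≈ 0.529, SD ≈ 0.118; a Normal approximation gives roughly [0.299, 0.760].
Exact: F⁻¹(0.025) = 0.299; F⁻¹(0.975) = 0.753.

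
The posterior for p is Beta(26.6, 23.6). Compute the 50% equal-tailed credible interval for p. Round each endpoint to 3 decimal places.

Posterior: Beta(26.6, 23.6).
Equal-tailed 50% interval: the 0.25 and 0.75 quantiles of Beta(26.6, 23.6).
Posterior mean ≈ 0.530, SD ≈ 0.070; a Normal approximation gives roughly [0.483, 0.577].
Exact: F⁻¹(0.25) = 0.482; F⁻¹(0.75) = 0.578.

[0.482, 0.578]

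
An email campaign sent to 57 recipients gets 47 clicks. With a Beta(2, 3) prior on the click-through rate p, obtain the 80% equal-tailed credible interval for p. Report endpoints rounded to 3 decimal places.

[0.723, 0.854]

Posterior: Beta(2+47, 3+10) = Beta(49, 13).
Equal-tailed 80% interval: the 0.1 and 0.9 quantiles of Beta(49, 13).
Posterior mean ≈ 0.790, SD ≈ 0.051; a Normal approximation gives roughly [0.725, 0.856].
Exact: F⁻¹(0.1) = 0.723; F⁻¹(0.9) = 0.854.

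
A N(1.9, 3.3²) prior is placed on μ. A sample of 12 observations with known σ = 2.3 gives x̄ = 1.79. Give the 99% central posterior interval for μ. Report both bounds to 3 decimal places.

Posterior precision = 1/3.3² + 12/2.3² = 0.0918 + 2.2684 = 2.3603, so posterior SD = 0.6509.
Posterior mean = (1.9/3.3² + 12·1.79/2.3²) / 2.3603 = 1.7943.
Interval: 1.7943 ± 2.576 × 0.6509 → [0.118, 3.471].

[0.118, 3.471]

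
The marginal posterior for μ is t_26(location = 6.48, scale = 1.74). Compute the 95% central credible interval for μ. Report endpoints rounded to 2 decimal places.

The t_26 distribution is symmetric; the 95% interval is 6.48 ± t·1.74 with t_{0.975,26} = 2.056.
Half-width: 2.056 × 1.74 = 3.58.
6.48 − 3.58 = 2.90; 6.48 + 3.58 = 10.06.

[2.90, 10.06]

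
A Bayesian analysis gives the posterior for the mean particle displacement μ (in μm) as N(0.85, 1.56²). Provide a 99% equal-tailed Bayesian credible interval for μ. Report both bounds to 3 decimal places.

[-3.168, 4.868]

The posterior is symmetric, so the 99% equal-tailed interval is μ = 0.85 ± z·1.56 with z = 2.576.
Half-width: 2.576 × 1.56 = 4.018.
0.85 − 4.018 = -3.168; 0.85 + 4.018 = 4.868.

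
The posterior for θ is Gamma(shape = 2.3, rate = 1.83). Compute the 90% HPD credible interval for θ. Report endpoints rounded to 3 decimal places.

The posterior is unimodal and skewed, so the HPD interval has equal density at both endpoints and is the shortest 90% interval.
Solving f(0.093) = f(2.407) with F(2.407) − F(0.093) = 0.90 gives [0.093, 2.407].
For comparison, the equal-tailed interval is [0.263, 2.854]; the HPD is narrower and shifted toward the mode.

[0.093, 2.407]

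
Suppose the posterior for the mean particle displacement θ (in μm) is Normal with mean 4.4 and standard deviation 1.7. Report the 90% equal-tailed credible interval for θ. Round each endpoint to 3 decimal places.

[1.604, 7.196]

The posterior is symmetric, so the 90% equal-tailed interval is θ = 4.4 ± z·1.7 with z = 1.645.
Half-width: 1.645 × 1.7 = 2.796.
4.4 − 2.796 = 1.604; 4.4 + 2.796 = 7.196.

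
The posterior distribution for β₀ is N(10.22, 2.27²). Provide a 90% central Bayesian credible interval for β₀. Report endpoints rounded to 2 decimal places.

The posterior is symmetric, so the 90% equal-tailed interval is β₀ = 10.22 ± z·2.27 with z = 1.645.
Half-width: 1.645 × 2.27 = 3.73.
10.22 − 3.73 = 6.49; 10.22 + 3.73 = 13.95.

[6.49, 13.95]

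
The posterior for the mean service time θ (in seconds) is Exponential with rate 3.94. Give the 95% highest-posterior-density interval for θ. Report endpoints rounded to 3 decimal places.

The exponential density is strictly decreasing on [0, ∞), so the HPD interval is anchored at 0: [0, q] with P(θ ≤ q) = 0.95.
q = −ln(1 − 0.95) / 3.94 = 2.9957 / 3.94 = 0.760.

[0.000, 0.760]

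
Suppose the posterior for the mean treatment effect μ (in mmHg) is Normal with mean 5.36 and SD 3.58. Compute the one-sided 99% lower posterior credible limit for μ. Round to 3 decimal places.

-2.968

Need L with P(μ ≥ L) = 0.99: L = 5.36 − z_{0.01}·3.58.
z = 2.326; L = 5.36 − 2.326 × 3.58 = -2.968.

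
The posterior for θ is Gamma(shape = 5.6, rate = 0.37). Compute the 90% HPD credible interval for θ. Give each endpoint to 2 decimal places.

[5.07, 24.81]

The posterior is unimodal and skewed, so the HPD interval has equal density at both endpoints and is the shortest 90% interval.
Solving f(5.07) = f(24.81) with F(24.81) − F(5.07) = 0.90 gives [5.07, 24.81].
For comparison, the equal-tailed interval is [6.36, 26.95]; the HPD is narrower and shifted toward the mode.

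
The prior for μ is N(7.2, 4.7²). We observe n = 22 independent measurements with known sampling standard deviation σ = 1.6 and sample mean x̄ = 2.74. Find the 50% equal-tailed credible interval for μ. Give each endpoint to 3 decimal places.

Posterior precision = 1/4.7² + 22/1.6² = 0.0453 + 8.5937 = 8.6390, so posterior SD = 0.3402.
Posterior mean = (7.2/4.7² + 22·2.74/1.6²) / 8.6390 = 2.7634.
Interval: 2.7634 ± 0.674 × 0.3402 → [2.534, 2.993].

[2.534, 2.993]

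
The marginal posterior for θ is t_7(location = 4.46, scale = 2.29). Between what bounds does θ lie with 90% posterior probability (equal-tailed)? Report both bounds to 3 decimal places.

The t_7 distribution is symmetric; the 90% interval is 4.46 ± t·2.29 with t_{0.95,7} = 1.895.
Half-width: 1.895 × 2.29 = 4.339.
4.46 − 4.339 = 0.121; 4.46 + 4.339 = 8.799.

[0.121, 8.799]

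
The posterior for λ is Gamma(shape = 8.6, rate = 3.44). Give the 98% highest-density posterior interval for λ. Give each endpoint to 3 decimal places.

The posterior is unimodal and skewed, so the HPD interval has equal density at both endpoints and is the shortest 98% interval.
Solving f(0.818) = f(4.664) with F(4.664) − F(0.818) = 0.98 gives [0.818, 4.664].
For comparison, the equal-tailed interval is [0.949, 4.897]; the HPD is narrower and shifted toward the mode.

[0.818, 4.664]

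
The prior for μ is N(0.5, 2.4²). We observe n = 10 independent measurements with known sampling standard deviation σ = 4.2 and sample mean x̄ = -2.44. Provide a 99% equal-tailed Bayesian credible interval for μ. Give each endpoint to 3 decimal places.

Posterior precision = 1/2.4² + 10/4.2² = 0.1736 + 0.5669 = 0.7405, so posterior SD = 1.1621.
Posterior mean = (0.5/2.4² + 10·-2.44/4.2²) / 0.7405 = -1.7507.
Interval: -1.7507 ± 2.576 × 1.1621 → [-4.744, 1.243].

[-4.744, 1.243]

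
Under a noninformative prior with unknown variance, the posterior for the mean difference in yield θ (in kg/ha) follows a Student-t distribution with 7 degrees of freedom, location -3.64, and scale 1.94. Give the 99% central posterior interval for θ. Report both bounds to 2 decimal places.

The t_7 distribution is symmetric; the 99% interval is -3.64 ± t·1.94 with t_{0.995,7} = 3.499.
Half-width: 3.499 × 1.94 = 6.79.
-3.64 − 6.79 = -10.43; -3.64 + 6.79 = 3.15.

[-10.43, 3.15]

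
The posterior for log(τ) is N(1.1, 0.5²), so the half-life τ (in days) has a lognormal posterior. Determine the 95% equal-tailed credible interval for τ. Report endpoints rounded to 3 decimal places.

[1.128, 8.004]

On the log scale the 95% interval is 1.1 ± 1.960 × 0.5 = [0.1200, 2.0800].
Exponentiate: [e^0.1200, e^2.0800] = [1.128, 8.004].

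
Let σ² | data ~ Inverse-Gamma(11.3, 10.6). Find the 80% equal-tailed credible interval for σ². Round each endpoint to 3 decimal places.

Inverse-Gamma(11.3, 10.6) quantiles: F⁻¹(0.1) and F⁻¹(0.9).
Equivalently, 1/σ² ~ Gamma(11.3, rate = 10.6); invert its 0.9 and 0.1 quantiles.
Posterior mean ≈ 1.029, SD ≈ 0.337; a Normal approximation gives roughly [0.597, 1.462].
Exact: lower = 0.672; upper = 1.460.

[0.672, 1.460]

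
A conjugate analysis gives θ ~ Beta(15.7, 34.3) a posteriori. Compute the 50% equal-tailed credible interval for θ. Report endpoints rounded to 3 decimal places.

Posterior: Beta(15.7, 34.3).
Equal-tailed 50% interval: the 0.25 and 0.75 quantiles of Beta(15.7, 34.3).
Posterior mean ≈ 0.314, SD ≈ 0.065; a Normal approximation gives roughly [0.270, 0.358].
Exact: F⁻¹(0.25) = 0.268; F⁻¹(0.75) = 0.357.

[0.268, 0.357]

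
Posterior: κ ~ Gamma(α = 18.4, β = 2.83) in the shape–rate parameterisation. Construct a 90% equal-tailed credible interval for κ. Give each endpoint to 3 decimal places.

Posterior: Gamma(shape 18.4, rate 2.83).
Equal-tailed 90% interval: Gamma(18.4, 2.83) quantiles at 0.05 and 0.95.
Posterior mean ≈ 6.502, SD ≈ 1.516; a Normal approximation gives roughly [4.009, 8.995].
Exact: lower = 4.225; upper = 9.179.

[4.225, 9.179]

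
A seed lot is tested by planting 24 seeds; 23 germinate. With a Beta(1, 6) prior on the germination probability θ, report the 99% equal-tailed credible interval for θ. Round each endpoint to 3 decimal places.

Posterior: Beta(1+23, 6+1) = Beta(24, 7).
Equal-tailed 99% interval: the 0.005 and 0.995 quantiles of Beta(24, 7).
Posterior mean ≈ 0.774, SD ≈ 0.074; a Normal approximation gives roughly [0.584, 0.965].
Exact: F⁻¹(0.005) = 0.557; F⁻¹(0.995) = 0.927.

[0.557, 0.927]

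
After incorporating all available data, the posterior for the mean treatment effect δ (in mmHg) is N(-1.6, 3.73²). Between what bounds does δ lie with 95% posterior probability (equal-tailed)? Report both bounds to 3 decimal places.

The posterior is symmetric, so the 95% equal-tailed interval is δ = -1.6 ± z·3.73 with z = 1.960.
Half-width: 1.960 × 3.73 = 7.311.
-1.6 − 7.311 = -8.911; -1.6 + 7.311 = 5.711.

[-8.911, 5.711]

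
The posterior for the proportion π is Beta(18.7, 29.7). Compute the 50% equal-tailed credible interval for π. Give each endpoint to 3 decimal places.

[0.338, 0.433]

Posterior: Beta(18.7, 29.7).
Equal-tailed 50% interval: the 0.25 and 0.75 quantiles of Beta(18.7, 29.7).
Posterior mean ≈ 0.386, SD ≈ 0.069; a Normal approximation gives roughly [0.340, 0.433].
Exact: F⁻¹(0.25) = 0.338; F⁻¹(0.75) = 0.433.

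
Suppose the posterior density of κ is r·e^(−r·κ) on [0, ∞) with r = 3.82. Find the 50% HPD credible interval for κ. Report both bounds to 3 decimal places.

[0.000, 0.181]

The exponential density is strictly decreasing on [0, ∞), so the HPD interval is anchored at 0: [0, q] with P(κ ≤ q) = 0.50.
q = −ln(1 − 0.50) / 3.82 = 0.6931 / 3.82 = 0.181.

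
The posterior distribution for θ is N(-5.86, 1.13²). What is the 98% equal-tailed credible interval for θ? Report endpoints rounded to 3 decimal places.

The posterior is symmetric, so the 98% equal-tailed interval is θ = -5.86 ± z·1.13 with z = 2.326.
Half-width: 2.326 × 1.13 = 2.629.
-5.86 − 2.629 = -8.489; -5.86 + 2.629 = -3.231.

[-8.489, -3.231]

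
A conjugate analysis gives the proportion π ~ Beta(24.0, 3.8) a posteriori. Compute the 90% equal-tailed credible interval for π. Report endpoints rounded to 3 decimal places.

Posterior: Beta(24.0, 3.8).
Equal-tailed 90% interval: the 0.05 and 0.95 quantiles of Beta(24.0, 3.8).
Posterior mean ≈ 0.863, SD ≈ 0.064; a Normal approximation gives roughly [0.758, 0.969].
Exact: F⁻¹(0.05) = 0.745; F⁻¹(0.95) = 0.952.

[0.745, 0.952]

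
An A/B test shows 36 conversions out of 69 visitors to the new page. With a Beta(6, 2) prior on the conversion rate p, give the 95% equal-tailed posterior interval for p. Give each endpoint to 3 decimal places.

[0.434, 0.655]

Posterior: Beta(6+36, 2+33) = Beta(42, 35).
Equal-tailed 95% interval: the 0.025 and 0.975 quantiles of Beta(42, 35).
Posterior mean ≈ 0.545, SD ≈ 0.056; a Normal approximation gives roughly [0.435, 0.656].
Exact: F⁻¹(0.025) = 0.434; F⁻¹(0.975) = 0.655.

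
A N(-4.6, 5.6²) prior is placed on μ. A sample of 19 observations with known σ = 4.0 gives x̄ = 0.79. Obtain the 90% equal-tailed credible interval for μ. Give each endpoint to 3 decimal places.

Posterior precision = 1/5.6² + 19/4.0² = 0.0319 + 1.1875 = 1.2194, so posterior SD = 0.9056.
Posterior mean = (-4.6/5.6² + 19·0.79/4.0²) / 1.2194 = 0.6490.
Interval: 0.6490 ± 1.645 × 0.9056 → [-0.841, 2.139].

[-0.841, 2.139]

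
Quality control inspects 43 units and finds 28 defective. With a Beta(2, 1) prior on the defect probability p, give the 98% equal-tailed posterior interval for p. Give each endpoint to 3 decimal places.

[0.483, 0.802]

Posterior: Beta(2+28, 1+15) = Beta(30, 16).
Equal-tailed 98% interval: the 0.01 and 0.99 quantiles of Beta(30, 16).
Posterior mean ≈ 0.652, SD ≈ 0.069; a Normal approximation gives roughly [0.491, 0.814].
Exact: F⁻¹(0.01) = 0.483; F⁻¹(0.99) = 0.802.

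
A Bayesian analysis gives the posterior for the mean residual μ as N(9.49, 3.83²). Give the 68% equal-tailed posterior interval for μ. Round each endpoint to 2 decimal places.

[5.68, 13.30]

The posterior is symmetric, so the 68% equal-tailed interval is μ = 9.49 ± z·3.83 with z = 0.994.
Half-width: 0.994 × 3.83 = 3.81.
9.49 − 3.81 = 5.68; 9.49 + 3.81 = 13.30.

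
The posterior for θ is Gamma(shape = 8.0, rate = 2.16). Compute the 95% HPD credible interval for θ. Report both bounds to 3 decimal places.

The posterior is unimodal and skewed, so the HPD interval has equal density at both endpoints and is the shortest 95% interval.
Solving f(1.377) = f(6.311) with F(6.311) − F(1.377) = 0.95 gives [1.377, 6.311].
For comparison, the equal-tailed interval is [1.599, 6.677]; the HPD is narrower and shifted toward the mode.

[1.377, 6.311]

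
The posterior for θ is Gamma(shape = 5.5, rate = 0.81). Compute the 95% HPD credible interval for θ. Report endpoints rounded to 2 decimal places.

The posterior is unimodal and skewed, so the HPD interval has equal density at both endpoints and is the shortest 95% interval.
Solving f(1.82) = f(12.53) with F(12.53) − F(1.82) = 0.95 gives [1.82, 12.53].
For comparison, the equal-tailed interval is [2.36, 13.53]; the HPD is narrower and shifted toward the mode.

[1.82, 12.53]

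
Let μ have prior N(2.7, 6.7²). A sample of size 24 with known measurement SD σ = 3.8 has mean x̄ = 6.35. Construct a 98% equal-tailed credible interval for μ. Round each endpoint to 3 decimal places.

[4.509, 8.094]

Posterior precision = 1/6.7² + 24/3.8² = 0.0223 + 1.6620 = 1.6843, so posterior SD = 0.7705.
Posterior mean = (2.7/6.7² + 24·6.35/3.8²) / 1.6843 = 6.3017.
Interval: 6.3017 ± 2.326 × 0.7705 → [4.509, 8.094].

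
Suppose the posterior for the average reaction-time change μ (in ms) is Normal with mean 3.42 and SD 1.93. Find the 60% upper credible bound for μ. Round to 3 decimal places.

3.909

Need U with P(μ ≤ U) = 0.60: U = 3.42 + z_{0.4}·1.93.
z = 0.253; U = 3.42 + 0.253 × 1.93 = 3.909.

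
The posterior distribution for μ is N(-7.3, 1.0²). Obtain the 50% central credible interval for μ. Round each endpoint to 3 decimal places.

The posterior is symmetric, so the 50% equal-tailed interval is μ = -7.3 ± z·1.0 with z = 0.674.
Half-width: 0.674 × 1.0 = 0.674.
-7.3 − 0.674 = -7.974; -7.3 + 0.674 = -6.626.

[-7.974, -6.626]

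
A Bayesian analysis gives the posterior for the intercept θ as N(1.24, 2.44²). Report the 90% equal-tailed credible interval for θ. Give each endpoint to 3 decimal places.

[-2.773, 5.253]

The posterior is symmetric, so the 90% equal-tailed interval is θ = 1.24 ± z·2.44 with z = 1.645.
Half-width: 1.645 × 2.44 = 4.013.
1.24 − 4.013 = -2.773; 1.24 + 4.013 = 5.253.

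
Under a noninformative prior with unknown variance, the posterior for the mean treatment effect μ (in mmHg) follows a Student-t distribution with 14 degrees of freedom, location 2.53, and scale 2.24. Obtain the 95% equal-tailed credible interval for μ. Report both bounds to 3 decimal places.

[-2.274, 7.334]

The t_14 distribution is symmetric; the 95% interval is 2.53 ± t·2.24 with t_{0.975,14} = 2.145.
Half-width: 2.145 × 2.24 = 4.804.
2.53 − 4.804 = -2.274; 2.53 + 4.804 = 7.334.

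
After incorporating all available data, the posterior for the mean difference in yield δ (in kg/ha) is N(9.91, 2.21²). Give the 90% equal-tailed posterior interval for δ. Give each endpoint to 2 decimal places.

[6.27, 13.55]

The posterior is symmetric, so the 90% equal-tailed interval is δ = 9.91 ± z·2.21 with z = 1.645.
Half-width: 1.645 × 2.21 = 3.64.
9.91 − 3.64 = 6.27; 9.91 + 3.64 = 13.55.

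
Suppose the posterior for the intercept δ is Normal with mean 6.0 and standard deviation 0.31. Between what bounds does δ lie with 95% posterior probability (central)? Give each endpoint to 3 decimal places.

The posterior is symmetric, so the 95% equal-tailed interval is δ = 6.0 ± z·0.31 with z = 1.960.
Half-width: 1.960 × 0.31 = 0.608.
6.0 − 0.608 = 5.392; 6.0 + 0.608 = 6.608.

[5.392, 6.608]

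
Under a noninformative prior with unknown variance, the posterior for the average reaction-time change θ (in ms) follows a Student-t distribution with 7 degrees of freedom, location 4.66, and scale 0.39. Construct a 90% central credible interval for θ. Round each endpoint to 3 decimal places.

The t_7 distribution is symmetric; the 90% interval is 4.66 ± t·0.39 with t_{0.95,7} = 1.895.
Half-width: 1.895 × 0.39 = 0.739.
4.66 − 0.739 = 3.921; 4.66 + 0.739 = 5.399.

[3.921, 5.399]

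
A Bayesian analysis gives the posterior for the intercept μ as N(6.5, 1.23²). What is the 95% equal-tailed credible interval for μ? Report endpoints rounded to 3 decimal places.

The posterior is symmetric, so the 95% equal-tailed interval is μ = 6.5 ± z·1.23 with z = 1.960.
Half-width: 1.960 × 1.23 = 2.411.
6.5 − 2.411 = 4.089; 6.5 + 2.411 = 8.911.

[4.089, 8.911]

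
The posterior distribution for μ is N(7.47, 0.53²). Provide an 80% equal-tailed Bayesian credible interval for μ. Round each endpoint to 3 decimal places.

[6.791, 8.149]

The posterior is symmetric, so the 80% equal-tailed interval is μ = 7.47 ± z·0.53 with z = 1.282.
Half-width: 1.282 × 0.53 = 0.679.
7.47 − 0.679 = 6.791; 7.47 + 0.679 = 8.149.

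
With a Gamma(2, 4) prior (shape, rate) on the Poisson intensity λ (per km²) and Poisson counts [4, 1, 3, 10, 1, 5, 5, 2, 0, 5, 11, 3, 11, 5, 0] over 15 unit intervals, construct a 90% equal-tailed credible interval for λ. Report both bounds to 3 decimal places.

[2.896, 4.321]

Posterior: Gamma(2+66, 4+15) = Gamma(68, 19) (shape, rate).
Equal-tailed 90% interval: Gamma(68, 19) quantiles at 0.05 and 0.95.
Posterior mean ≈ 3.579, SD ≈ 0.434; a Normal approximation gives roughly [2.865, 4.293].
Exact: lower = 2.896; upper = 4.321.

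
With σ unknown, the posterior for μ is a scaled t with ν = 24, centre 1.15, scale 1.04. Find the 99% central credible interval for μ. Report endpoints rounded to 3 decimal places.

[-1.759, 4.059]

The t_24 distribution is symmetric; the 99% interval is 1.15 ± t·1.04 with t_{0.995,24} = 2.797.
Half-width: 2.797 × 1.04 = 2.909.
1.15 − 2.909 = -1.759; 1.15 + 2.909 = 4.059.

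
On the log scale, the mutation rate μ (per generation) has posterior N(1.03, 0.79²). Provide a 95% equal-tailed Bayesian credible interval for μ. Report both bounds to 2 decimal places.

On the log scale the 95% interval is 1.03 ± 1.960 × 0.79 = [-0.5184, 2.5784].
Exponentiate: [e^-0.5184, e^2.5784] = [0.60, 13.18].

[0.60, 13.18]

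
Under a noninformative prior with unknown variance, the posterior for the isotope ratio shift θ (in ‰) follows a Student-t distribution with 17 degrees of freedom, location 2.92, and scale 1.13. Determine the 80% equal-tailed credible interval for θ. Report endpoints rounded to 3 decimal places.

[1.413, 4.427]

The t_17 distribution is symmetric; the 80% interval is 2.92 ± t·1.13 with t_{0.9,17} = 1.333.
Half-width: 1.333 × 1.13 = 1.507.
2.92 − 1.507 = 1.413; 2.92 + 1.507 = 4.427.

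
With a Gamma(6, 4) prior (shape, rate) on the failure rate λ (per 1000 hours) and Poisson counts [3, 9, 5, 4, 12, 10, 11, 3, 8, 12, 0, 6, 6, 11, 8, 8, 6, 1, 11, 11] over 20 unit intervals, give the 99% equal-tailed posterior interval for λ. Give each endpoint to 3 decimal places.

Posterior: Gamma(6+145, 4+20) = Gamma(151, 24) (shape, rate).
Equal-tailed 99% interval: Gamma(151, 24) quantiles at 0.005 and 0.995.
Posterior mean ≈ 6.292, SD ≈ 0.512; a Normal approximation gives roughly [4.973, 7.611].
Exact: lower = 5.051; upper = 7.689.

[5.051, 7.689]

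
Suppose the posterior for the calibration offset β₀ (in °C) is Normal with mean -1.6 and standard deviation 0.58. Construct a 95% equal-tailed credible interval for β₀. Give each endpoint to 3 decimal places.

The posterior is symmetric, so the 95% equal-tailed interval is β₀ = -1.6 ± z·0.58 with z = 1.960.
Half-width: 1.960 × 0.58 = 1.137.
-1.6 − 1.137 = -2.737; -1.6 + 1.137 = -0.463.

[-2.737, -0.463]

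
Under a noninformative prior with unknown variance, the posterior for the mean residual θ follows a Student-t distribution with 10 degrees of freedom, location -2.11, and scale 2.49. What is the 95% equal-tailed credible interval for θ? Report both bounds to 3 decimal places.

The t_10 distribution is symmetric; the 95% interval is -2.11 ± t·2.49 with t_{0.975,10} = 2.228.
Half-width: 2.228 × 2.49 = 5.548.
-2.11 − 5.548 = -7.658; -2.11 + 5.548 = 3.438.

[-7.658, 3.438]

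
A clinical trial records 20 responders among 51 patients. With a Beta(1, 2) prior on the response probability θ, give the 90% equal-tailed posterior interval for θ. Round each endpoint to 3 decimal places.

[0.283, 0.499]

Posterior: Beta(1+20, 2+31) = Beta(21, 33).
Equal-tailed 90% interval: the 0.05 and 0.95 quantiles of Beta(21, 33).
Posterior mean ≈ 0.389, SD ≈ 0.066; a Normal approximation gives roughly [0.281, 0.497].
Exact: F⁻¹(0.05) = 0.283; F⁻¹(0.95) = 0.499.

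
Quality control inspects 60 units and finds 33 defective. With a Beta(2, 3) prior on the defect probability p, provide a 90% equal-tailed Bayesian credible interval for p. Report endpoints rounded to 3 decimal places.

Posterior: Beta(2+33, 3+27) = Beta(35, 30).
Equal-tailed 90% interval: the 0.05 and 0.95 quantiles of Beta(35, 30).
Posterior mean ≈ 0.538, SD ≈ 0.061; a Normal approximation gives roughly [0.438, 0.639].
Exact: F⁻¹(0.05) = 0.437; F⁻¹(0.95) = 0.639.

[0.437, 0.639]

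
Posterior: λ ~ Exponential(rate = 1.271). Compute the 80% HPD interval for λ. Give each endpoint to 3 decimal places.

The exponential density is strictly decreasing on [0, ∞), so the HPD interval is anchored at 0: [0, q] with P(λ ≤ q) = 0.80.
q = −ln(1 − 0.80) / 1.271 = 1.6094 / 1.271 = 1.266.

[0.000, 1.266]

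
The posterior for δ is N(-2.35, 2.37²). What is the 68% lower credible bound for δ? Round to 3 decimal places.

-3.458

Need L with P(δ ≥ L) = 0.68: L = -2.35 − z_{0.32}·2.37.
z = 0.468; L = -2.35 − 0.468 × 2.37 = -3.458.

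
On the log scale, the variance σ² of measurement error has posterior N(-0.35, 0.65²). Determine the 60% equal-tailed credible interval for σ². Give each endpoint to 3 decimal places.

[0.408, 1.218]

On the log scale the 60% interval is -0.35 ± 0.842 × 0.65 = [-0.8971, 0.1971].
Exponentiate: [e^-0.8971, e^0.1971] = [0.408, 1.218].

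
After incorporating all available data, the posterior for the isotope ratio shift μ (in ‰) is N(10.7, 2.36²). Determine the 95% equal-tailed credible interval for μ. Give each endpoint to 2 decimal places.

The posterior is symmetric, so the 95% equal-tailed interval is μ = 10.7 ± z·2.36 with z = 1.960.
Half-width: 1.960 × 2.36 = 4.63.
10.7 − 4.63 = 6.07; 10.7 + 4.63 = 15.33.

[6.07, 15.33]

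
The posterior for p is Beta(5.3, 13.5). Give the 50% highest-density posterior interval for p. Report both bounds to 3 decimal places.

The posterior is unimodal and skewed, so the HPD interval has equal density at both endpoints and is the shortest 50% interval.
Solving f(0.191) = f(0.329) with F(0.329) − F(0.191) = 0.50 gives [0.191, 0.329].
For comparison, the equal-tailed interval is [0.208, 0.348]; the HPD is narrower and shifted toward the mode.

[0.191, 0.329]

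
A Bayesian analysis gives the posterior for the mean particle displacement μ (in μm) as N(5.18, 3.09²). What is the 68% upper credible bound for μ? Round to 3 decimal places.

Need U with P(μ ≤ U) = 0.68: U = 5.18 + z_{0.32}·3.09.
z = 0.468; U = 5.18 + 0.468 × 3.09 = 6.625.

6.625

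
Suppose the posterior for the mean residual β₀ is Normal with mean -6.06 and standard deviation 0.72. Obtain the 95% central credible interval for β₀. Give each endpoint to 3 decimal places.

The posterior is symmetric, so the 95% equal-tailed interval is β₀ = -6.06 ± z·0.72 with z = 1.960.
Half-width: 1.960 × 0.72 = 1.411.
-6.06 − 1.411 = -7.471; -6.06 + 1.411 = -4.649.

[-7.471, -4.649]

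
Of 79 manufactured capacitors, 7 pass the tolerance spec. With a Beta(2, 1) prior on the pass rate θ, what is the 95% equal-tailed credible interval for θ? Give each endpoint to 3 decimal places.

Posterior: Beta(2+7, 1+72) = Beta(9, 73).
Equal-tailed 95% interval: the 0.025 and 0.975 quantiles of Beta(9, 73).
Posterior mean ≈ 0.110, SD ≈ 0.034; a Normal approximation gives roughly [0.043, 0.177].
Exact: F⁻¹(0.025) = 0.052; F⁻¹(0.975) = 0.185.

[0.052, 0.185]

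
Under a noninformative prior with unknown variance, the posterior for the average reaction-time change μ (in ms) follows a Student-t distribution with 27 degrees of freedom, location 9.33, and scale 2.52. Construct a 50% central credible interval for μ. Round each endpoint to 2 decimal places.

[7.61, 11.05]

The t_27 distribution is symmetric; the 50% interval is 9.33 ± t·2.52 with t_{0.75,27} = 0.684.
Half-width: 0.684 × 2.52 = 1.72.
9.33 − 1.72 = 7.61; 9.33 + 1.72 = 11.05.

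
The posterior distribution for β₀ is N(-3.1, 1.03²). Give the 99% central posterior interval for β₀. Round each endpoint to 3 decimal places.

The posterior is symmetric, so the 99% equal-tailed interval is β₀ = -3.1 ± z·1.03 with z = 2.576.
Half-width: 2.576 × 1.03 = 2.653.
-3.1 − 2.653 = -5.753; -3.1 + 2.653 = -0.447.

[-5.753, -0.447]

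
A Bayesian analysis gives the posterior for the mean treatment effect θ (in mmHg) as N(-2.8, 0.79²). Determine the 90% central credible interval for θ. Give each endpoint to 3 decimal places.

[-4.099, -1.501]

The posterior is symmetric, so the 90% equal-tailed interval is θ = -2.8 ± z·0.79 with z = 1.645.
Half-width: 1.645 × 0.79 = 1.299.
-2.8 − 1.299 = -4.099; -2.8 + 1.299 = -1.501.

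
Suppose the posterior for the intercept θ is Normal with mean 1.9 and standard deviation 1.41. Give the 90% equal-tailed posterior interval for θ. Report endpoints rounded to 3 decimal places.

The posterior is symmetric, so the 90% equal-tailed interval is θ = 1.9 ± z·1.41 with z = 1.645.
Half-width: 1.645 × 1.41 = 2.319.
1.9 − 2.319 = -0.419; 1.9 + 2.319 = 4.219.

[-0.419, 4.219]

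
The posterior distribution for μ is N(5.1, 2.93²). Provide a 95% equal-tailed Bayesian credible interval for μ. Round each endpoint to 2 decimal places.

The posterior is symmetric, so the 95% equal-tailed interval is μ = 5.1 ± z·2.93 with z = 1.960.
Half-width: 1.960 × 2.93 = 5.74.
5.1 − 5.74 = -0.64; 5.1 + 5.74 = 10.84.

[-0.64, 10.84]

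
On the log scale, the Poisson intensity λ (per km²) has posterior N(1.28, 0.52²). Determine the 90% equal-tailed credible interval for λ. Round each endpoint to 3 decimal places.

[1.529, 8.460]

On the log scale the 90% interval is 1.28 ± 1.645 × 0.52 = [0.4247, 2.1353].
Exponentiate: [e^0.4247, e^2.1353] = [1.529, 8.460].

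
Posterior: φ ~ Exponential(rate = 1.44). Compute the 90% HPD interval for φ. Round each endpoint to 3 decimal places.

[0.000, 1.599]

The exponential density is strictly decreasing on [0, ∞), so the HPD interval is anchored at 0: [0, q] with P(φ ≤ q) = 0.90.
q = −ln(1 − 0.90) / 1.44 = 2.3026 / 1.44 = 1.599.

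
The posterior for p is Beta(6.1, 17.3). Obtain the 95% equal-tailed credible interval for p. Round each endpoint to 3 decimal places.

[0.108, 0.452]

Posterior: Beta(6.1, 17.3).
Equal-tailed 95% interval: the 0.025 and 0.975 quantiles of Beta(6.1, 17.3).
Posterior mean ≈ 0.261, SD ≈ 0.089; a Normal approximation gives roughly [0.086, 0.435].
Exact: F⁻¹(0.025) = 0.108; F⁻¹(0.975) = 0.452.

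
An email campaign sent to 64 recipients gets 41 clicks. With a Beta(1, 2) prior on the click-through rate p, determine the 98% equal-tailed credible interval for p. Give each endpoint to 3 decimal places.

[0.486, 0.757]

Posterior: Beta(1+41, 2+23) = Beta(42, 25).
Equal-tailed 98% interval: the 0.01 and 0.99 quantiles of Beta(42, 25).
Posterior mean ≈ 0.627, SD ≈ 0.059; a Normal approximation gives roughly [0.490, 0.763].
Exact: F⁻¹(0.01) = 0.486; F⁻¹(0.99) = 0.757.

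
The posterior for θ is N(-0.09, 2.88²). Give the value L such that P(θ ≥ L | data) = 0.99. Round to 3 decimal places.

Need L with P(θ ≥ L) = 0.99: L = -0.09 − z_{0.01}·2.88.
z = 2.326; L = -0.09 − 2.326 × 2.88 = -6.790.

-6.790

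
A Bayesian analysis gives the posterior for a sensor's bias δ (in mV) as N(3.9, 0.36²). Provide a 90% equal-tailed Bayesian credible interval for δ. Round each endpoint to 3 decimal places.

[3.308, 4.492]

The posterior is symmetric, so the 90% equal-tailed interval is δ = 3.9 ± z·0.36 with z = 1.645.
Half-width: 1.645 × 0.36 = 0.592.
3.9 − 0.592 = 3.308; 3.9 + 0.592 = 4.492.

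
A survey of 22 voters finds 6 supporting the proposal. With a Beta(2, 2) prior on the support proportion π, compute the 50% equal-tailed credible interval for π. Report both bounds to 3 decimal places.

Posterior: Beta(2+6, 2+16) = Beta(8, 18).
Equal-tailed 50% interval: the 0.25 and 0.75 quantiles of Beta(8, 18).
Posterior mean ≈ 0.308, SD ≈ 0.089; a Normal approximation gives roughly [0.248, 0.368].
Exact: F⁻¹(0.25) = 0.244; F⁻¹(0.75) = 0.366.

[0.244, 0.366]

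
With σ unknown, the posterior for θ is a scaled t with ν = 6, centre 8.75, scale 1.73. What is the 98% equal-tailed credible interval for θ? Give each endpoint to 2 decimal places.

The t_6 distribution is symmetric; the 98% interval is 8.75 ± t·1.73 with t_{0.99,6} = 3.143.
Half-width: 3.143 × 1.73 = 5.44.
8.75 − 5.44 = 3.31; 8.75 + 5.44 = 14.19.

[3.31, 14.19]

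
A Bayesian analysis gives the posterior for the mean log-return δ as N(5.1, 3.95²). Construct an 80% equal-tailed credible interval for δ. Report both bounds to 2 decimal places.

[0.04, 10.16]

The posterior is symmetric, so the 80% equal-tailed interval is δ = 5.1 ± z·3.95 with z = 1.282.
Half-width: 1.282 × 3.95 = 5.06.
5.1 − 5.06 = 0.04; 5.1 + 5.06 = 10.16.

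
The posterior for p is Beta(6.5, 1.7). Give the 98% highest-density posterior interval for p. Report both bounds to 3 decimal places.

[0.459, 0.999]

The posterior is unimodal and skewed, so the HPD interval has equal density at both endpoints and is the shortest 98% interval.
Solving f(0.459) = f(0.999) with F(0.999) − F(0.459) = 0.98 gives [0.459, 0.999].
For comparison, the equal-tailed interval is [0.410, 0.987]; the HPD is narrower and shifted toward the mode.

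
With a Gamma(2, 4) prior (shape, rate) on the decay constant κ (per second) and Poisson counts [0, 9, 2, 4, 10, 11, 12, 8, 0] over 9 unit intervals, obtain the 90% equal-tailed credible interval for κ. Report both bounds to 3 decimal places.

Posterior: Gamma(2+56, 4+9) = Gamma(58, 13) (shape, rate).
Equal-tailed 90% interval: Gamma(58, 13) quantiles at 0.05 and 0.95.
Posterior mean ≈ 4.462, SD ≈ 0.586; a Normal approximation gives roughly [3.498, 5.425].
Exact: lower = 3.544; upper = 5.467.

[3.544, 5.467]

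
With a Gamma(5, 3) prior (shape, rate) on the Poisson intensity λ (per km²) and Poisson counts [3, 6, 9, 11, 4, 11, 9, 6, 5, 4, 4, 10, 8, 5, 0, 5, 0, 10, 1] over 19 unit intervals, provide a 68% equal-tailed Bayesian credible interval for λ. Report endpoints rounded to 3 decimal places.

[4.786, 5.759]

Posterior: Gamma(5+111, 3+19) = Gamma(116, 22) (shape, rate).
Equal-tailed 68% interval: Gamma(116, 22) quantiles at 0.16 and 0.84.
Posterior mean ≈ 5.273, SD ≈ 0.490; a Normal approximation gives roughly [4.786, 5.760].
Exact: lower = 4.786; upper = 5.759.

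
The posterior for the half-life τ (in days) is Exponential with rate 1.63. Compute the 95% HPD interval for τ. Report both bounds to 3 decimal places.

[0.000, 1.838]

The exponential density is strictly decreasing on [0, ∞), so the HPD interval is anchored at 0: [0, q] with P(τ ≤ q) = 0.95.
q = −ln(1 − 0.95) / 1.63 = 2.9957 / 1.63 = 1.838.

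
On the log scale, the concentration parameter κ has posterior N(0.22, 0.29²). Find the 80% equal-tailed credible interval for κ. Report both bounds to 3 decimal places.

On the log scale the 80% interval is 0.22 ± 1.282 × 0.29 = [-0.1516, 0.5916].
Exponentiate: [e^-0.1516, e^0.5916] = [0.859, 1.807].

[0.859, 1.807]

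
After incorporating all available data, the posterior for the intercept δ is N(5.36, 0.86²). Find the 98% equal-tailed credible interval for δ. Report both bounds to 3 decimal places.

The posterior is symmetric, so the 98% equal-tailed interval is δ = 5.36 ± z·0.86 with z = 2.326.
Half-width: 2.326 × 0.86 = 2.001.
5.36 − 2.001 = 3.359; 5.36 + 2.001 = 7.361.

[3.359, 7.361]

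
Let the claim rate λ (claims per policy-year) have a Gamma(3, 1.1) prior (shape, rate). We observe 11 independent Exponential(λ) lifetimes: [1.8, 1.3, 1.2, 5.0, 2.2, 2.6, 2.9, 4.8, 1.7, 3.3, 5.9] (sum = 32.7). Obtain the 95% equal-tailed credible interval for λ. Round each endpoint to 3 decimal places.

Posterior: Gamma(3+11, 1.1+32.7) = Gamma(14, 33.8) (shape, rate).
Equal-tailed 95% interval: Gamma(14, 33.8) quantiles at 0.025 and 0.975.
Posterior mean ≈ 0.414, SD ≈ 0.111; a Normal approximation gives roughly [0.197, 0.631].
Exact: lower = 0.226; upper = 0.658.

[0.226, 0.658]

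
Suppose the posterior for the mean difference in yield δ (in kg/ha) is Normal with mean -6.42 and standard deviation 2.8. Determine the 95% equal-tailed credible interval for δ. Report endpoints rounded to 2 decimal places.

[-11.91, -0.93]

The posterior is symmetric, so the 95% equal-tailed interval is δ = -6.42 ± z·2.8 with z = 1.960.
Half-width: 1.960 × 2.8 = 5.49.
-6.42 − 5.49 = -11.91; -6.42 + 5.49 = -0.93.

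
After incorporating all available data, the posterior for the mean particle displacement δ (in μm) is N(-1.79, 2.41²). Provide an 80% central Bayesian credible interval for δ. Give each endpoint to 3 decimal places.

[-4.879, 1.299]

The posterior is symmetric, so the 80% equal-tailed interval is δ = -1.79 ± z·2.41 with z = 1.282.
Half-width: 1.282 × 2.41 = 3.089.
-1.79 − 3.089 = -4.879; -1.79 + 3.089 = 1.299.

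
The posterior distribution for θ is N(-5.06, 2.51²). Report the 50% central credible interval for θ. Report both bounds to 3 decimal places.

The posterior is symmetric, so the 50% equal-tailed interval is θ = -5.06 ± z·2.51 with z = 0.674.
Half-width: 0.674 × 2.51 = 1.693.
-5.06 − 1.693 = -6.753; -5.06 + 1.693 = -3.367.

[-6.753, -3.367]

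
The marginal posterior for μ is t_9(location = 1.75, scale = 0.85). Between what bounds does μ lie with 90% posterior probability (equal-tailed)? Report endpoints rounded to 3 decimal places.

The t_9 distribution is symmetric; the 90% interval is 1.75 ± t·0.85 with t_{0.95,9} = 1.833.
Half-width: 1.833 × 0.85 = 1.558.
1.75 − 1.558 = 0.192; 1.75 + 1.558 = 3.308.

[0.192, 3.308]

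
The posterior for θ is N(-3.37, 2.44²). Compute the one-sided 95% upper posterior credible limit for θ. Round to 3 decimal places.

Need U with P(θ ≤ U) = 0.95: U = -3.37 + z_{0.05}·2.44.
z = 1.645; U = -3.37 + 1.645 × 2.44 = 0.643.

0.643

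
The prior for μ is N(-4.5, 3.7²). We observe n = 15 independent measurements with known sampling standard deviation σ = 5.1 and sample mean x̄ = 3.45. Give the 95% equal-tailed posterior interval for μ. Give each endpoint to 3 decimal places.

Posterior precision = 1/3.7² + 15/5.1² = 0.0730 + 0.5767 = 0.6497, so posterior SD = 1.2406.
Posterior mean = (-4.5/3.7² + 15·3.45/5.1²) / 0.6497 = 2.5562.
Interval: 2.5562 ± 1.960 × 1.2406 → [0.125, 4.988].

[0.125, 4.988]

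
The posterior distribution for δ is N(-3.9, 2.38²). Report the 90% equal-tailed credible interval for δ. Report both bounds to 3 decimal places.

The posterior is symmetric, so the 90% equal-tailed interval is δ = -3.9 ± z·2.38 with z = 1.645.
Half-width: 1.645 × 2.38 = 3.915.
-3.9 − 3.915 = -7.815; -3.9 + 3.915 = 0.015.

[-7.815, 0.015]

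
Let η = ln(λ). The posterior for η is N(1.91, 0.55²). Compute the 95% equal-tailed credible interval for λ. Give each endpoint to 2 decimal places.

[2.30, 19.85]

On the log scale the 95% interval is 1.91 ± 1.960 × 0.55 = [0.8320, 2.9880].
Exponentiate: [e^0.8320, e^2.9880] = [2.30, 19.85].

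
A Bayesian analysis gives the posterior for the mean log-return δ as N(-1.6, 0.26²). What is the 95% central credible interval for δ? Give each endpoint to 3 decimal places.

[-2.110, -1.090]

The posterior is symmetric, so the 95% equal-tailed interval is δ = -1.6 ± z·0.26 with z = 1.960.
Half-width: 1.960 × 0.26 = 0.510.
-1.6 − 0.510 = -2.110; -1.6 + 0.510 = -1.090.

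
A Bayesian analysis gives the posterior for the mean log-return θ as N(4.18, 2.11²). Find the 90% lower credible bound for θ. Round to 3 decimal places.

Need L with P(θ ≥ L) = 0.90: L = 4.18 − z_{0.1}·2.11.
z = 1.282; L = 4.18 − 1.282 × 2.11 = 1.476.

1.476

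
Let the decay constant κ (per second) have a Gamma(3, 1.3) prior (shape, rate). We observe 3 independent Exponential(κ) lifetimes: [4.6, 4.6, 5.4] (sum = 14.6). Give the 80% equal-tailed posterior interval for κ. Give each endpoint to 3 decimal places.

Posterior: Gamma(3+3, 1.3+14.6) = Gamma(6, 15.9) (shape, rate).
Equal-tailed 80% interval: Gamma(6, 15.9) quantiles at 0.1 and 0.9.
Posterior mean ≈ 0.377, SD ≈ 0.154; a Normal approximation gives roughly [0.180, 0.575].
Exact: lower = 0.198; upper = 0.583.

[0.198, 0.583]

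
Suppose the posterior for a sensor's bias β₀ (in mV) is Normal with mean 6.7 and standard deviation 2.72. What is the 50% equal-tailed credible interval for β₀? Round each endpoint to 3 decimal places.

The posterior is symmetric, so the 50% equal-tailed interval is β₀ = 6.7 ± z·2.72 with z = 0.674.
Half-width: 0.674 × 2.72 = 1.835.
6.7 − 1.835 = 4.865; 6.7 + 1.835 = 8.535.

[4.865, 8.535]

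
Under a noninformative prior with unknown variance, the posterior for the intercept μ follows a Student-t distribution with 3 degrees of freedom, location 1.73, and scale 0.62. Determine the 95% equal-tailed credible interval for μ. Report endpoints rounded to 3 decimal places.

The t_3 distribution is symmetric; the 95% interval is 1.73 ± t·0.62 with t_{0.975,3} = 3.182.
Half-width: 3.182 × 0.62 = 1.973.
1.73 − 1.973 = -0.243; 1.73 + 1.973 = 3.703.

[-0.243, 3.703]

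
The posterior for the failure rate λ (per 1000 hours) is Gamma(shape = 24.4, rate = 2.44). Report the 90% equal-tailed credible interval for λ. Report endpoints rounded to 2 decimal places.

Posterior: Gamma(shape 24.4, rate 2.44).
Equal-tailed 90% interval: Gamma(24.4, 2.44) quantiles at 0.05 and 0.95.
Posterior mean ≈ 10.00, SD ≈ 2.02; a Normal approximation gives roughly [6.67, 13.33].
Exact: lower = 6.92; upper = 13.55.

[6.92, 13.55]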